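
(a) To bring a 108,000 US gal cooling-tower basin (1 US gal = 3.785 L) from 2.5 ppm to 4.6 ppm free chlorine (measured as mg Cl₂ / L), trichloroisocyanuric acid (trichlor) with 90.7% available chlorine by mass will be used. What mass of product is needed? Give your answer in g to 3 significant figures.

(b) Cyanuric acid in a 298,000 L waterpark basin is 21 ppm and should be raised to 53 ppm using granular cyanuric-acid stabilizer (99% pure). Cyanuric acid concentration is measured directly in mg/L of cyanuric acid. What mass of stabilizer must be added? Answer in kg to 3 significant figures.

(a) 946 g; (b) 9.63 kg

(a) Volume: 108,000 US gal × 3.785 L/gal = 408,780 L.
(a) Chlorine deficit: 4.6 − 2.5 = 2.1 ppm = 2.1 mg/L as Cl₂.
(a) Cl₂ equivalent needed: 2.1 mg/L × 408,780 L = 858,400 mg = 858.4 g.
(a) Product at 90.7% available chlorine: 858.4 / 0.907 = 946.5 g.

(b) CYA to add: (53 − 21) = 32 mg/L × 298,000 L = 9536 g cyanuric acid.
(b) At 99% purity: 9536 / 0.99 = 9632 g product.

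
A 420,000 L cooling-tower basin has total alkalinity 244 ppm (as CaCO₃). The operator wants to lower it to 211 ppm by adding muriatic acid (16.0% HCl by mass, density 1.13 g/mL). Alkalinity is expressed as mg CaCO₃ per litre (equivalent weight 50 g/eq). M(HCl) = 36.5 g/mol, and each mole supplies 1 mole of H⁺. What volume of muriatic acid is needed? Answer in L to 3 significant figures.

Alkalinity to neutralize: (244 − 211) = 33 mg/L as CaCO₃ × 420,000 L = 13,860 g as CaCO₃.
Equivalents of H⁺ required: 13,860 ÷ 50 g/eq = 277.2 eq = 277.2 mol HCl.
Mass of HCl: 277.2 × 36.5 = 10,120 g.
Mass of 16.0% solution: 10,120 / 0.16 = 63,240 g.
Volume: 63,240 g ÷ 1.13 g/mL = 55,960 mL.

56.0 L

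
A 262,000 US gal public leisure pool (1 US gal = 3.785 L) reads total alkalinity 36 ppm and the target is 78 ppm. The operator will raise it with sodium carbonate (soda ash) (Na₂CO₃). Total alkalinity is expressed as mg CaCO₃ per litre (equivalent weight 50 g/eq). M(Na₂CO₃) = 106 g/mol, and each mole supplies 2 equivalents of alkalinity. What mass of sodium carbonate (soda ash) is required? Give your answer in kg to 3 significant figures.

44.1 kg

Volume: 262,000 US gal × 3.785 L/gal = 991,670 L.
Alkalinity to add: (78 − 36) = 42 mg/L as CaCO₃ × 991,670 L = 41,650 g as CaCO₃.
Equivalents: 41,650 g ÷ 50 g/eq = 833 eq.
Each mole of Na₂CO₃ supplies 2 eq, so 833 / 2 = 416.5 mol.
Mass: 416.5 mol × 106 g/mol = 44,150 g.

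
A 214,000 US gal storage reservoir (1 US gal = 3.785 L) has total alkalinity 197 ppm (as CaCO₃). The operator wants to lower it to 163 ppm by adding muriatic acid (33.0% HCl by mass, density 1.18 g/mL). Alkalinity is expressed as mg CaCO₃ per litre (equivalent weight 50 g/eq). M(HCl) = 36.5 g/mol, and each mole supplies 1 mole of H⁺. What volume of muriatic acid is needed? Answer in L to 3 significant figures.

51.6 L

Volume: 214,000 US gal × 3.785 L/gal = 809,990 L.
Alkalinity to neutralize: (197 − 163) = 34 mg/L as CaCO₃ × 809,990 L = 27,540 g as CaCO₃.
Equivalents of H⁺ required: 27,540 ÷ 50 g/eq = 550.8 eq = 550.8 mol HCl.
Mass of HCl: 550.8 × 36.5 = 20,100 g.
Mass of 33.0% solution: 20,100 / 0.33 = 60,920 g.
Volume: 60,920 g ÷ 1.18 g/mL = 51,630 mL.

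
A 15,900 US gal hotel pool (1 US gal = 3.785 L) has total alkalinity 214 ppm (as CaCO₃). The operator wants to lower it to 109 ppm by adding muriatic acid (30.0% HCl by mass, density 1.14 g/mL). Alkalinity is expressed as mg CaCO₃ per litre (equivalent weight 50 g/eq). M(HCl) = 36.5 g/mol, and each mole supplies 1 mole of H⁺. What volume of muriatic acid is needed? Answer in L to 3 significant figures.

Volume: 15,900 US gal × 3.785 L/gal = 60,182 L.
Alkalinity to neutralize: (214 − 109) = 105 mg/L as CaCO₃ × 60,182 L = 6319 g as CaCO₃.
Equivalents of H⁺ required: 6319 ÷ 50 g/eq = 126.4 eq = 126.4 mol HCl.
Mass of HCl: 126.4 × 36.5 = 4613 g.
Mass of 30.0% solution: 4613 / 0.3 = 15,380 g.
Volume: 15,380 g ÷ 1.14 g/mL = 13,490 mL.

13.5 L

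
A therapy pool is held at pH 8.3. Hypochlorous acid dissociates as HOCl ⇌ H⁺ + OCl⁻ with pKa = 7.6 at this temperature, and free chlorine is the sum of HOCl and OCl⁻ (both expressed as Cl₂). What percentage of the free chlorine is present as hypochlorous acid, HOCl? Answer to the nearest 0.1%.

16.6%

[OCl⁻]/[HOCl] = 10^(pH − pKa) = 10^(8.3 − 7.6) = 10^0.70 = 5.012.
Fraction as HOCl = 1 / (1 + 5.012) = 0.1663.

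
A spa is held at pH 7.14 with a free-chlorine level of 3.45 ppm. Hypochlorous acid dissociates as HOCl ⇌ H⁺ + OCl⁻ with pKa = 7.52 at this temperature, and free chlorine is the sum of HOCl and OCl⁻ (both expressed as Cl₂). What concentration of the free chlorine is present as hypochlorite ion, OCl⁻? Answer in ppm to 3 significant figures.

[OCl⁻]/[HOCl] = 10^(pH − pKa) = 10^(7.14 − 7.52) = 10^-0.38 = 0.4169.
Fraction as HOCl = 1 / (1 + 0.4169) = 0.7058.
OCl⁻ = (1 − 0.7058) × 3.45 ppm = 1.015 ppm.

1.02 ppm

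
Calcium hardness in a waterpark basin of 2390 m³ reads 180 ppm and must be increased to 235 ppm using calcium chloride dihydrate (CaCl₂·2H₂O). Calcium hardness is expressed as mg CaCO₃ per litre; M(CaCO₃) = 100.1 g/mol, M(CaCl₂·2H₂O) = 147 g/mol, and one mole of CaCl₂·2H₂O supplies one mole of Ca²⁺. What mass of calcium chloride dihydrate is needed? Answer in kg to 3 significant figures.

193 kg

Volume: 2390 m³ = 2,390,000 L.
Hardness to add: (235 − 180) = 55 mg/L as CaCO₃ × 2,390,000 L = 131,400 g as CaCO₃.
Moles of Ca²⁺ (1 mol Ca²⁺ ≡ 1 mol CaCO₃): 131,400 / 100.1 g/mol = 1313 mol.
Mass of CaCl₂·2H₂O: 1313 × 147 = 193,000 g.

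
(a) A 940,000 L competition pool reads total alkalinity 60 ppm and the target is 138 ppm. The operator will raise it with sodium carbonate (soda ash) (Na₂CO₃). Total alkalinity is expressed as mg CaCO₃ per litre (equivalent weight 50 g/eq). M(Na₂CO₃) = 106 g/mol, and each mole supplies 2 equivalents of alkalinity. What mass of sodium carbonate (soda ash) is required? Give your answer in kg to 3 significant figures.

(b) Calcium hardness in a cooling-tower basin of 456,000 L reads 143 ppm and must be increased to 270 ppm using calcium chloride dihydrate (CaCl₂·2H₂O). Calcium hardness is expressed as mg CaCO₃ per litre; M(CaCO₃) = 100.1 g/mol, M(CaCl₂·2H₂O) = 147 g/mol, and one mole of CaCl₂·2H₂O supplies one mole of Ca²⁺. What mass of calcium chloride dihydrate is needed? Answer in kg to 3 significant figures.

(a) Alkalinity to add: (138 − 60) = 78 mg/L as CaCO₃ × 940,000 L = 73,320 g as CaCO₃.
(a) Equivalents: 73,320 g ÷ 50 g/eq = 1466 eq.
(a) Each mole of Na₂CO₃ supplies 2 eq, so 1466 / 2 = 733.2 mol.
(a) Mass: 733.2 mol × 106 g/mol = 77,720 g.

(b) Hardness to add: (270 − 143) = 127 mg/L as CaCO₃ × 456,000 L = 57,910 g as CaCO₃.
(b) Moles of Ca²⁺ (1 mol Ca²⁺ ≡ 1 mol CaCO₃): 57,910 / 100.1 g/mol = 578.5 mol.
(b) Mass of CaCl₂·2H₂O: 578.5 × 147 = 85,050 g.

(a) 77.7 kg; (b) 85.0 kg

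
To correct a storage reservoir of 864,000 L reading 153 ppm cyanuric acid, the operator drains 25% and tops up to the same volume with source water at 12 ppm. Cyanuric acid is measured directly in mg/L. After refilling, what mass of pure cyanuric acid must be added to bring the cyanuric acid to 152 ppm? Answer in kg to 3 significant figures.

29.6 kg

After draining 25% and refilling: 153 × 0.75 + 12 × 0.25 = 117.75 ppm.
Deficit to target: 152 − 117.75 = 34.25 mg/L.
Mass: 34.25 mg/L × 864,000 L = 29,590 g cyanuric acid.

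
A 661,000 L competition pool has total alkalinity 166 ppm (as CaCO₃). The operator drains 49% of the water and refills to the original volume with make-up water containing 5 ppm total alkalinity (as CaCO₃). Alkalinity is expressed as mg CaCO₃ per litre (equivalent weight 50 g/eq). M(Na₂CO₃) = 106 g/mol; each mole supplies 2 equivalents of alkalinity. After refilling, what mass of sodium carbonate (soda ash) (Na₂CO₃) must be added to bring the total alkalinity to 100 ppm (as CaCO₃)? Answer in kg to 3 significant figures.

After draining 49% and refilling: 166 × 0.51 + 5 × 0.49 = 87.11 ppm.
Deficit to target: 100 − 87.11 = 12.89 mg/L.
As CaCO₃: 12.89 mg/L × 661,000 L = 8520 g; ÷ 50 g/eq ÷ 2 = 85.2 mol Na₂CO₃.
Mass: 85.2 × 106 = 9032 g.

9.03 kg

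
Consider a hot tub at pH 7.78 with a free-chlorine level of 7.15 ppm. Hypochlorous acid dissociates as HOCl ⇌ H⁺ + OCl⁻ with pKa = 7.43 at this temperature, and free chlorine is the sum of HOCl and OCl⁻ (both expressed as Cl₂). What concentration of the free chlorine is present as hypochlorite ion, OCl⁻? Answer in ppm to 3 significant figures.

[OCl⁻]/[HOCl] = 10^(pH − pKa) = 10^(7.78 − 7.43) = 10^0.35 = 2.239.
Fraction as HOCl = 1 / (1 + 2.239) = 0.3088.
OCl⁻ = (1 − 0.3088) × 7.15 ppm = 4.942 ppm.

4.94 ppm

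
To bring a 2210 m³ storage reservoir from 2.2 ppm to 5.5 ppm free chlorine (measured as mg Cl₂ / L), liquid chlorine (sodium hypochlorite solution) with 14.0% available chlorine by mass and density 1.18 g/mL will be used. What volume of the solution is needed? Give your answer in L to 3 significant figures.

44.1 L

Volume: 2210 m³ = 2,210,000 L.
Chlorine deficit: 5.5 − 2.2 = 3.3 ppm = 3.3 mg/L as Cl₂.
Cl₂ equivalent needed: 3.3 mg/L × 2,210,000 L = 7,293,000 mg = 7293 g.
Product at 14.0% available chlorine: 7293 / 0.14 = 52,090 g.
Volume at density 1.18 g/mL: 52,090 g ÷ 1.18 g/mL = 44,150 mL.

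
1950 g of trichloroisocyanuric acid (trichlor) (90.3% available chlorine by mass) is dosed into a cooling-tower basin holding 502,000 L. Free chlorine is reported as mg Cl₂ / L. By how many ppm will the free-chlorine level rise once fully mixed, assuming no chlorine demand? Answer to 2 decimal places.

3.51 ppm

Available chlorine delivered: 1950 g × 0.903 = 1761 g as Cl₂.
Concentration rise: 1761 g / 502,000 L = 3.508 mg/L = 3.51 ppm.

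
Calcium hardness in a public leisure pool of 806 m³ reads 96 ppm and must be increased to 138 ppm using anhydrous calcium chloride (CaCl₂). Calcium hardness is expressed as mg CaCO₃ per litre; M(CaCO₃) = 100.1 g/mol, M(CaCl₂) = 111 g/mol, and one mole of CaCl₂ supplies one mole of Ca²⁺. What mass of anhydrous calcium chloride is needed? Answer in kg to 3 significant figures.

Volume: 806 m³ = 806,000 L.
Hardness to add: (138 − 96) = 42 mg/L as CaCO₃ × 806,000 L = 33,850 g as CaCO₃.
Moles of Ca²⁺ (1 mol Ca²⁺ ≡ 1 mol CaCO₃): 33,850 / 100.1 g/mol = 338.2 mol.
Mass of CaCl₂: 338.2 × 111 = 37,540 g.

37.5 kg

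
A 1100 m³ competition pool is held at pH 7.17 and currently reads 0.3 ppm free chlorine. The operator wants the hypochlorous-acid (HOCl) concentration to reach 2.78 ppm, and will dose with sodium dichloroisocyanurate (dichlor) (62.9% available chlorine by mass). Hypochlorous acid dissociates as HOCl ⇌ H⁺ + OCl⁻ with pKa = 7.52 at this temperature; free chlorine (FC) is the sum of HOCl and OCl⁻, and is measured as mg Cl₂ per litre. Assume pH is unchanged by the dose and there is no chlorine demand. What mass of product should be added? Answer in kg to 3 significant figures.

6.51 kg

Volume: 1100 m³ = 1,100,000 L.
[OCl⁻]/[HOCl] = 10^(pH − pKa) = 10^(7.17 − 7.52) = 0.4467; fraction as HOCl = 1/(1 + 0.4467) = 0.6912.
Free chlorine required for 2.78 ppm HOCl: 2.78 / 0.6912 = 4.022 ppm.
FC to add: 4.022 − 0.3 = 3.722 mg/L as Cl₂.
Cl₂ equivalent: 3.722 mg/L × 1,100,000 L = 4094 g.
Product at 62.9% available Cl: 4094 / 0.629 = 6509 g.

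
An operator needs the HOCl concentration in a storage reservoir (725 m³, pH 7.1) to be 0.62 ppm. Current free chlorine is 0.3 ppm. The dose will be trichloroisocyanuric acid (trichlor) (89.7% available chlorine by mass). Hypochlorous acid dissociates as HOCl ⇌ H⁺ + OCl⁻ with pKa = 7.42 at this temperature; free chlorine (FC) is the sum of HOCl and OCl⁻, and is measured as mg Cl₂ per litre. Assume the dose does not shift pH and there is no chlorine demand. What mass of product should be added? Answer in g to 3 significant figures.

498 g

Volume: 725 m³ = 725,000 L.
[OCl⁻]/[HOCl] = 10^(pH − pKa) = 10^(7.1 − 7.42) = 0.4786; fraction as HOCl = 1/(1 + 0.4786) = 0.6763.
Free chlorine required for 0.62 ppm HOCl: 0.62 / 0.6763 = 0.9168 ppm.
FC to add: 0.9168 − 0.3 = 0.6168 mg/L as Cl₂.
Cl₂ equivalent: 0.6168 mg/L × 725,000 L = 447.1 g.
Product at 89.7% available Cl: 447.1 / 0.897 = 498.5 g.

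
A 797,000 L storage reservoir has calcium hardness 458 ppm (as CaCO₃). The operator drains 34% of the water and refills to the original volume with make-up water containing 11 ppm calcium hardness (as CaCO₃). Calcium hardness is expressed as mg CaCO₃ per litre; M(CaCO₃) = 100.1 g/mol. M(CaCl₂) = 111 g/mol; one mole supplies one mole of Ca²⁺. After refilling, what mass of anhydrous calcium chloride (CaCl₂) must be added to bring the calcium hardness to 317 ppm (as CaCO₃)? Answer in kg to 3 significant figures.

9.70 kg

After draining 34% and refilling: 458 × 0.66 + 11 × 0.34 = 306.02 ppm.
Deficit to target: 317 − 306.02 = 10.98 mg/L.
As CaCO₃: 10.98 mg/L × 797,000 L = 8751 g; ÷ 100.1 = 87.42 mol Ca²⁺.
Mass: 87.42 × 111 = 9704 g.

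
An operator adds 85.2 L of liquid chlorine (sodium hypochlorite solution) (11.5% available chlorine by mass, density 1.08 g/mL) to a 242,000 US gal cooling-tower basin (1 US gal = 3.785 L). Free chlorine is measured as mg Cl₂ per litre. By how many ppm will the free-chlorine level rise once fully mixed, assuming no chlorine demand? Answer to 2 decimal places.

11.55 ppm

Volume: 242,000 US gal × 3.785 L/gal = 915,970 L.
Mass of solution: 85.2 L × 1000 mL/L × 1.08 g/mL = 92,020 g.
Available chlorine delivered: 92,020 g × 0.115 = 10,580 g as Cl₂.
Concentration rise: 10,580 g / 915,970 L = 11.55 mg/L = 11.55 ppm.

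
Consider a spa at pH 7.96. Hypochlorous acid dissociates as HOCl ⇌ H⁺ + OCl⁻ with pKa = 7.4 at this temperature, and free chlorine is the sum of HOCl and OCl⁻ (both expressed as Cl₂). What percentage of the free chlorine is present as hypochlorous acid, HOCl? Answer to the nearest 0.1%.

21.6%

[OCl⁻]/[HOCl] = 10^(pH − pKa) = 10^(7.96 − 7.4) = 10^0.56 = 3.631.
Fraction as HOCl = 1 / (1 + 3.631) = 0.2159.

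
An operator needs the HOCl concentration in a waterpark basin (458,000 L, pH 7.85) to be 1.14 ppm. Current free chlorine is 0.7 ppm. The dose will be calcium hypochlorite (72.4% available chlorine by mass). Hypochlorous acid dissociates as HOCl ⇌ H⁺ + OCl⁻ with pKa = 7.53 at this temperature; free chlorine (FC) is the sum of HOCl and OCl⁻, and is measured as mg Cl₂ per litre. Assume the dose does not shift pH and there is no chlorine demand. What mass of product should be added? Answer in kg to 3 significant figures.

[OCl⁻]/[HOCl] = 10^(pH − pKa) = 10^(7.85 − 7.53) = 2.089; fraction as HOCl = 1/(1 + 2.089) = 0.3237.
Free chlorine required for 1.14 ppm HOCl: 1.14 / 0.3237 = 3.522 ppm.
FC to add: 3.522 − 0.7 = 2.822 mg/L as Cl₂.
Cl₂ equivalent: 2.822 mg/L × 458,000 L = 1292 g.
Product at 72.4% available Cl: 1292 / 0.724 = 1785 g.

1.79 kg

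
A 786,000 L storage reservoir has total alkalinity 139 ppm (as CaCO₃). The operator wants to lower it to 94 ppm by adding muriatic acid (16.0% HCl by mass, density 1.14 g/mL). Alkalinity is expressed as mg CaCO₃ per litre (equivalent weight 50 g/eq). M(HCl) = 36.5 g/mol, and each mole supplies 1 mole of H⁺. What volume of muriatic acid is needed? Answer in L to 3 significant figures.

Alkalinity to neutralize: (139 − 94) = 45 mg/L as CaCO₃ × 786,000 L = 35,370 g as CaCO₃.
Equivalents of H⁺ required: 35,370 ÷ 50 g/eq = 707.4 eq = 707.4 mol HCl.
Mass of HCl: 707.4 × 36.5 = 25,820 g.
Mass of 16.0% solution: 25,820 / 0.16 = 161,400 g.
Volume: 161,400 g ÷ 1.14 g/mL = 141,600 mL.

142 L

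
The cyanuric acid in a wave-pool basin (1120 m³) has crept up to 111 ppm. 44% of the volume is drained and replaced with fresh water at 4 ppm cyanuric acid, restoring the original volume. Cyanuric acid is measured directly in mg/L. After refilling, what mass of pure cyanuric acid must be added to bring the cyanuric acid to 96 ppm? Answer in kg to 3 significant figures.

Volume: 1120 m³ = 1,120,000 L.
After draining 44% and refilling: 111 × 0.56 + 4 × 0.44 = 63.92 ppm.
Deficit to target: 96 − 63.92 = 32.08 mg/L.
Mass: 32.08 mg/L × 1,120,000 L = 35,930 g cyanuric acid.

35.9 kg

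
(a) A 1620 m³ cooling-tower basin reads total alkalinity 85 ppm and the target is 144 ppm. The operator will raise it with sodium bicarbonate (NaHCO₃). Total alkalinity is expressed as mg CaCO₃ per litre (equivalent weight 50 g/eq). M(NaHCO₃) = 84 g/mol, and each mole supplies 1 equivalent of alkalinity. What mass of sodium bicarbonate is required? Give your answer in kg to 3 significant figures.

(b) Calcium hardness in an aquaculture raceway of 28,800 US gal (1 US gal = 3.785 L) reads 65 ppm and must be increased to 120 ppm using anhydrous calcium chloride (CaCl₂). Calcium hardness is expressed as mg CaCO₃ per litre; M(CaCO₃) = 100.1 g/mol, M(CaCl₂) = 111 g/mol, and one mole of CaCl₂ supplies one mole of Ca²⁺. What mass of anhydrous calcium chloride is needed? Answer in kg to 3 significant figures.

(a) 161 kg; (b) 6.65 kg

(a) Volume: 1620 m³ = 1,620,000 L.
(a) Alkalinity to add: (144 − 85) = 59 mg/L as CaCO₃ × 1,620,000 L = 95,580 g as CaCO₃.
(a) Equivalents: 95,580 g ÷ 50 g/eq = 1912 eq.
(a) NaHCO₃ supplies 1 eq per mole → 1912 mol.
(a) Mass: 1912 mol × 84 g/mol = 160,600 g.

(b) Volume: 28,800 US gal × 3.785 L/gal = 109,008 L.
(b) Hardness to add: (120 − 65) = 55 mg/L as CaCO₃ × 109,008 L = 5995 g as CaCO₃.
(b) Moles of Ca²⁺ (1 mol Ca²⁺ ≡ 1 mol CaCO₃): 5995 / 100.1 g/mol = 59.89 mol.
(b) Mass of CaCl₂: 59.89 × 111 = 6648 g.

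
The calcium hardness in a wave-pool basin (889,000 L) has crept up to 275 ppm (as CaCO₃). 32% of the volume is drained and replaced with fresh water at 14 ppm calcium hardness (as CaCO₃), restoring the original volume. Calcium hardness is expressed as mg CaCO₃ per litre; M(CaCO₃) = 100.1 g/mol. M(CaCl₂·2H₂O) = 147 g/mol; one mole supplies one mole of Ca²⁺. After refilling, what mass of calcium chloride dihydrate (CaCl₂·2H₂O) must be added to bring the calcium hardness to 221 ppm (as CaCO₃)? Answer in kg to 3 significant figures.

After draining 32% and refilling: 275 × 0.68 + 14 × 0.32 = 191.48 ppm.
Deficit to target: 221 − 191.48 = 29.52 mg/L.
As CaCO₃: 29.52 mg/L × 889,000 L = 26,240 g; ÷ 100.1 = 262.2 mol Ca²⁺.
Mass: 262.2 × 147 = 38,540 g.

38.5 kg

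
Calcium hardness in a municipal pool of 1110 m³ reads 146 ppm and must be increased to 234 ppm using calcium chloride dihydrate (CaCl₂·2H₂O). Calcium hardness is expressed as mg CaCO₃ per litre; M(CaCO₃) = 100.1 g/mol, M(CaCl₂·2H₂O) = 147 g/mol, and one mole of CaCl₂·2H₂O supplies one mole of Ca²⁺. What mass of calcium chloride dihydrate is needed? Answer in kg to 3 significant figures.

Volume: 1110 m³ = 1,110,000 L.
Hardness to add: (234 − 146) = 88 mg/L as CaCO₃ × 1,110,000 L = 97,680 g as CaCO₃.
Moles of Ca²⁺ (1 mol Ca²⁺ ≡ 1 mol CaCO₃): 97,680 / 100.1 g/mol = 975.8 mol.
Mass of CaCl₂·2H₂O: 975.8 × 147 = 143,400 g.

143 kg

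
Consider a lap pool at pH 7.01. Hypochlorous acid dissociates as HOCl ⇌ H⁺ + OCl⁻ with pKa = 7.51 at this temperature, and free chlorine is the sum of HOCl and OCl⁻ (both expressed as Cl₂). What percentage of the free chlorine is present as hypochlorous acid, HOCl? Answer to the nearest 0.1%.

[OCl⁻]/[HOCl] = 10^(pH − pKa) = 10^(7.01 − 7.51) = 10^-0.50 = 0.3162.
Fraction as HOCl = 1 / (1 + 0.3162) = 0.7597.

76.0%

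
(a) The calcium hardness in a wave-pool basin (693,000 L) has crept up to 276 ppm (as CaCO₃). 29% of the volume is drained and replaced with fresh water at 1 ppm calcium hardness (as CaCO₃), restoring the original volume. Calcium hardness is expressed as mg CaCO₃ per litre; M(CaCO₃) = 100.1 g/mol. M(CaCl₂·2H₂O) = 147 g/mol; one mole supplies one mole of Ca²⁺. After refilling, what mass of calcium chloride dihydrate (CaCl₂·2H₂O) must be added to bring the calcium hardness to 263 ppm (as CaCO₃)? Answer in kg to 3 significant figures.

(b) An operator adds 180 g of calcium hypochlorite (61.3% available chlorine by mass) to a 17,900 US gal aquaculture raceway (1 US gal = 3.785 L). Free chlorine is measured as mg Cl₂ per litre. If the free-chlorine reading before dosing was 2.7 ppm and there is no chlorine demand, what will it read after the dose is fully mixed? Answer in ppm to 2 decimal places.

(a) After draining 29% and refilling: 276 × 0.71 + 1 × 0.29 = 196.25 ppm.
(a) Deficit to target: 263 − 196.25 = 66.75 mg/L.
(a) As CaCO₃: 66.75 mg/L × 693,000 L = 46,260 g; ÷ 100.1 = 462.1 mol Ca²⁺.
(a) Mass: 462.1 × 147 = 67,930 g.

(b) Volume: 17,900 US gal × 3.785 L/gal = 67,752 L.
(b) Available chlorine delivered: 180 g × 0.613 = 110.3 g as Cl₂.
(b) Concentration rise: 110.3 g / 67,752 L = 1.629 mg/L = 1.63 ppm.
(b) Final FC: 2.7 + 1.63 = 4.33 ppm.

(a) 67.9 kg; (b) 4.33 ppm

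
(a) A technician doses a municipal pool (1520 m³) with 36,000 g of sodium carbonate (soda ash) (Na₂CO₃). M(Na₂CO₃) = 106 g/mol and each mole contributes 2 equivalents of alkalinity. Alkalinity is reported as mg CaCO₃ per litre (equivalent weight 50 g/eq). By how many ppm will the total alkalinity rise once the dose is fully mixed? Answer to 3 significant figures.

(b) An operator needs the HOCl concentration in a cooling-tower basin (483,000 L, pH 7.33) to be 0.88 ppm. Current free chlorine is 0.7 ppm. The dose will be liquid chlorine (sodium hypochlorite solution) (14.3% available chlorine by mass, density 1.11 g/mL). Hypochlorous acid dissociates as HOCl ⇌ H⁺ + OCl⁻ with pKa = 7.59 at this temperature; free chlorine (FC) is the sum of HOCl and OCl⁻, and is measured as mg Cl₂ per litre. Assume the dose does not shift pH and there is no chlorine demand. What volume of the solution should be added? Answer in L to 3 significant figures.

(a) Volume: 1520 m³ = 1,520,000 L.
(a) Moles of Na₂CO₃: 36,000 g ÷ 106 g/mol = 339.6 mol → 679.2 eq of alkalinity.
(a) As CaCO₃: 679.2 eq × 50 g/eq = 33,960 g.
(a) Rise: 33,960 g / 1,520,000 L × 1000 = 22.34 mg/L.

(b) [OCl⁻]/[HOCl] = 10^(pH − pKa) = 10^(7.33 − 7.59) = 0.5495; fraction as HOCl = 1/(1 + 0.5495) = 0.6454.
(b) Free chlorine required for 0.88 ppm HOCl: 0.88 / 0.6454 = 1.364 ppm.
(b) FC to add: 1.364 − 0.7 = 0.6636 mg/L as Cl₂.
(b) Cl₂ equivalent: 0.6636 mg/L × 483,000 L = 320.5 g.
(b) Product at 14.3% available Cl: 320.5 / 0.143 = 2241 g.
(b) Volume: 2241 g ÷ 1.11 g/mL = 2019 mL.

(a) 22.3 ppm; (b) 2.02 L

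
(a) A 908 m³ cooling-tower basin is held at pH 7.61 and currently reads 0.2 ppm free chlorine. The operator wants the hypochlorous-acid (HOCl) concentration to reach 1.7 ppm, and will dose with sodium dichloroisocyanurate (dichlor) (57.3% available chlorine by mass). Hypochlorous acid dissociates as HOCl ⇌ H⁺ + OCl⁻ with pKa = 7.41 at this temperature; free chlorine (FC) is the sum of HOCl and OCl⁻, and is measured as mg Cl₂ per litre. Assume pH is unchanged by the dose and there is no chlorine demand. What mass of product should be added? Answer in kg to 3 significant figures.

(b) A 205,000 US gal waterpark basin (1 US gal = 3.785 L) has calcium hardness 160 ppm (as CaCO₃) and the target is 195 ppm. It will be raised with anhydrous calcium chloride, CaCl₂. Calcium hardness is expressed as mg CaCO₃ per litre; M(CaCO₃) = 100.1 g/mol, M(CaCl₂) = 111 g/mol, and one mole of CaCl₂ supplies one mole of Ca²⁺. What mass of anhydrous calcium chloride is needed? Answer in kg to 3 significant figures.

(a) 6.65 kg; (b) 30.1 kg

(a) Volume: 908 m³ = 908,000 L.
(a) [OCl⁻]/[HOCl] = 10^(pH − pKa) = 10^(7.61 − 7.41) = 1.585; fraction as HOCl = 1/(1 + 1.585) = 0.3869.
(a) Free chlorine required for 1.7 ppm HOCl: 1.7 / 0.3869 = 4.394 ppm.
(a) FC to add: 4.394 − 0.2 = 4.194 mg/L as Cl₂.
(a) Cl₂ equivalent: 4.194 mg/L × 908,000 L = 3808 g.
(a) Product at 57.3% available Cl: 3808 / 0.573 = 6646 g.

(b) Volume: 205,000 US gal × 3.785 L/gal = 775,925 L.
(b) Hardness to add: (195 − 160) = 35 mg/L as CaCO₃ × 775,925 L = 27,160 g as CaCO₃.
(b) Moles of Ca²⁺ (1 mol Ca²⁺ ≡ 1 mol CaCO₃): 27,160 / 100.1 g/mol = 271.3 mol.
(b) Mass of CaCl₂: 271.3 × 111 = 30,110 g.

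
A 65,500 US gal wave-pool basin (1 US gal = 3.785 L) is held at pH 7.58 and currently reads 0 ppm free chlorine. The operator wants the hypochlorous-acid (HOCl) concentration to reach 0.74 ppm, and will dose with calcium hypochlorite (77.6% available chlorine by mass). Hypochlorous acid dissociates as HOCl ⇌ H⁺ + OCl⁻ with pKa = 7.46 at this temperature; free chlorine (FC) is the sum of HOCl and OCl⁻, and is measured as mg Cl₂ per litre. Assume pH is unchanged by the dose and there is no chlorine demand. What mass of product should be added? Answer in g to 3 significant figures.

Volume: 65,500 US gal × 3.785 L/gal = 247,918 L.
[OCl⁻]/[HOCl] = 10^(pH − pKa) = 10^(7.58 − 7.46) = 1.318; fraction as HOCl = 1/(1 + 1.318) = 0.4314.
Free chlorine required for 0.74 ppm HOCl: 0.74 / 0.4314 = 1.716 ppm.
FC to add: 1.716 − 0 = 1.716 mg/L as Cl₂.
Cl₂ equivalent: 1.716 mg/L × 247,918 L = 425.3 g.
Product at 77.6% available Cl: 425.3 / 0.776 = 548.1 g.

548 g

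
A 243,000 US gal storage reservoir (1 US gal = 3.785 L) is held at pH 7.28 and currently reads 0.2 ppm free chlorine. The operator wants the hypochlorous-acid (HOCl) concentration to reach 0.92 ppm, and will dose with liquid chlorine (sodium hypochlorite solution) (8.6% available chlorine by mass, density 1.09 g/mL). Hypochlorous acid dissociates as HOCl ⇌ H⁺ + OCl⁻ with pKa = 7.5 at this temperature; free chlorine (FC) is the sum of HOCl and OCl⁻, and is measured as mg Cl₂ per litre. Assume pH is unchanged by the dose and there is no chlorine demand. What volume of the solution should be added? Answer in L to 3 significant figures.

Volume: 243,000 US gal × 3.785 L/gal = 919,755 L.
[OCl⁻]/[HOCl] = 10^(pH − pKa) = 10^(7.28 − 7.5) = 0.6026; fraction as HOCl = 1/(1 + 0.6026) = 0.624.
Free chlorine required for 0.92 ppm HOCl: 0.92 / 0.624 = 1.474 ppm.
FC to add: 1.474 − 0.2 = 1.274 mg/L as Cl₂.
Cl₂ equivalent: 1.274 mg/L × 919,755 L = 1172 g.
Product at 8.6% available Cl: 1172 / 0.086 = 13,630 g.
Volume: 13,630 g ÷ 1.09 g/mL = 12,500 mL.

12.5 L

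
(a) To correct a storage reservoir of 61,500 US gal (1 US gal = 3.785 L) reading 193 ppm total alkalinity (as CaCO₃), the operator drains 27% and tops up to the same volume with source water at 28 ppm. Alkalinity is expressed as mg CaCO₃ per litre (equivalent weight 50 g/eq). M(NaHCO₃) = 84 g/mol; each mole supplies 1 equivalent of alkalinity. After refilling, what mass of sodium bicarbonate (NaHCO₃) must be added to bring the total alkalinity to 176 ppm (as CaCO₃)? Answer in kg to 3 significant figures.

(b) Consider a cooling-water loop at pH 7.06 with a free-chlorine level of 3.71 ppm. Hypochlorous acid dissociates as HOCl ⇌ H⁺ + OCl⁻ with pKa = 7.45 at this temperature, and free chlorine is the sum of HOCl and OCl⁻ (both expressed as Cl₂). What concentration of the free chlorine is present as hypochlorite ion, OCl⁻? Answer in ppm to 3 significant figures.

(a) Volume: 61,500 US gal × 3.785 L/gal = 232,778 L.
(a) After draining 27% and refilling: 193 × 0.73 + 28 × 0.27 = 148.45 ppm.
(a) Deficit to target: 176 − 148.45 = 27.55 mg/L.
(a) As CaCO₃: 27.55 mg/L × 232,778 L = 6413 g; ÷ 50 g/eq ÷ 1 = 128.3 mol NaHCO₃.
(a) Mass: 128.3 × 84 = 10,770 g.

(b) [OCl⁻]/[HOCl] = 10^(pH − pKa) = 10^(7.06 − 7.45) = 10^-0.39 = 0.4074.
(b) Fraction as HOCl = 1 / (1 + 0.4074) = 0.7105.
(b) OCl⁻ = (1 − 0.7105) × 3.71 ppm = 1.074 ppm.

(a) 10.8 kg; (b) 1.07 ppm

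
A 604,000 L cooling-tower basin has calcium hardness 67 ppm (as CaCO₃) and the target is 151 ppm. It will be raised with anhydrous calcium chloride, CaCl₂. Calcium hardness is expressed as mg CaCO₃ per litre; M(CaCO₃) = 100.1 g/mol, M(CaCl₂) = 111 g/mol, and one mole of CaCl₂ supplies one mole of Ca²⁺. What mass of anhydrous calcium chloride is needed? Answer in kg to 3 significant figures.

56.3 kg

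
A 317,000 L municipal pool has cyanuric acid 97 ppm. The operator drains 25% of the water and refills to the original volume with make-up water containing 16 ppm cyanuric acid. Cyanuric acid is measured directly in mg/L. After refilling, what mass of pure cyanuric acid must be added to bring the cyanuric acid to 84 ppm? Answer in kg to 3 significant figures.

2.30 kg

After draining 25% and refilling: 97 × 0.75 + 16 × 0.25 = 76.75 ppm.
Deficit to target: 84 − 76.75 = 7.25 mg/L.
Mass: 7.25 mg/L × 317,000 L = 2298 g cyanuric acid.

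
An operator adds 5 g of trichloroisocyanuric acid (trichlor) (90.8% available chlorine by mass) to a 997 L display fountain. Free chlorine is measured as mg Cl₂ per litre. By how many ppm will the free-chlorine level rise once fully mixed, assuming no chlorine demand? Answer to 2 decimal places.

4.55 ppm

Available chlorine delivered: 5 g × 0.908 = 4.54 g as Cl₂.
Concentration rise: 4.54 g / 997 L = 4.554 mg/L = 4.55 ppm.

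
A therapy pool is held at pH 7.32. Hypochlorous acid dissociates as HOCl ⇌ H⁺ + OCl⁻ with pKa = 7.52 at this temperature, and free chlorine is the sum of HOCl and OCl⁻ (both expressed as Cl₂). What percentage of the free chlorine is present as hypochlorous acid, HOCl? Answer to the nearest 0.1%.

61.3%

[OCl⁻]/[HOCl] = 10^(pH − pKa) = 10^(7.32 − 7.52) = 10^-0.20 = 0.631.
Fraction as HOCl = 1 / (1 + 0.631) = 0.6131.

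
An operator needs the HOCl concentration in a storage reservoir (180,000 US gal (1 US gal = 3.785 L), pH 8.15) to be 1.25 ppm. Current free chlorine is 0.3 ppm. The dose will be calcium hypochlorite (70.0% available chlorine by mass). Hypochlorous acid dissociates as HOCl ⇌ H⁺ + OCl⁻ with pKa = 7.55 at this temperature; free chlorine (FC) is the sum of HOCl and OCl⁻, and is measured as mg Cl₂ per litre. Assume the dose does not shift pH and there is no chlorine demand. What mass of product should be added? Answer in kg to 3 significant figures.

5.77 kg

Volume: 180,000 US gal × 3.785 L/gal = 681,300 L.
[OCl⁻]/[HOCl] = 10^(pH − pKa) = 10^(8.15 − 7.55) = 3.981; fraction as HOCl = 1/(1 + 3.981) = 0.2008.
Free chlorine required for 1.25 ppm HOCl: 1.25 / 0.2008 = 6.226 ppm.
FC to add: 6.226 − 0.3 = 5.926 mg/L as Cl₂.
Cl₂ equivalent: 5.926 mg/L × 681,300 L = 4038 g.
Product at 70.0% available Cl: 4038 / 0.7 = 5768 g.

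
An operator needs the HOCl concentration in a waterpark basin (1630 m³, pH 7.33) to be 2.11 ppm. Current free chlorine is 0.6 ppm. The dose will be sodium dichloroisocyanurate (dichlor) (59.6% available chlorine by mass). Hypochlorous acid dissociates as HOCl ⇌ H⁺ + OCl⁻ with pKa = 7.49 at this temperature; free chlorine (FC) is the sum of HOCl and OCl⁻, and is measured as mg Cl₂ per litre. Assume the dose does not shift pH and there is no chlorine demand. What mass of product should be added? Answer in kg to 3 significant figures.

Volume: 1630 m³ = 1,630,000 L.
[OCl⁻]/[HOCl] = 10^(pH − pKa) = 10^(7.33 − 7.49) = 0.6918; fraction as HOCl = 1/(1 + 0.6918) = 0.5911.
Free chlorine required for 2.11 ppm HOCl: 2.11 / 0.5911 = 3.57 ppm.
FC to add: 3.57 − 0.6 = 2.97 mg/L as Cl₂.
Cl₂ equivalent: 2.97 mg/L × 1,630,000 L = 4841 g.
Product at 59.6% available Cl: 4841 / 0.596 = 8122 g.

8.12 kg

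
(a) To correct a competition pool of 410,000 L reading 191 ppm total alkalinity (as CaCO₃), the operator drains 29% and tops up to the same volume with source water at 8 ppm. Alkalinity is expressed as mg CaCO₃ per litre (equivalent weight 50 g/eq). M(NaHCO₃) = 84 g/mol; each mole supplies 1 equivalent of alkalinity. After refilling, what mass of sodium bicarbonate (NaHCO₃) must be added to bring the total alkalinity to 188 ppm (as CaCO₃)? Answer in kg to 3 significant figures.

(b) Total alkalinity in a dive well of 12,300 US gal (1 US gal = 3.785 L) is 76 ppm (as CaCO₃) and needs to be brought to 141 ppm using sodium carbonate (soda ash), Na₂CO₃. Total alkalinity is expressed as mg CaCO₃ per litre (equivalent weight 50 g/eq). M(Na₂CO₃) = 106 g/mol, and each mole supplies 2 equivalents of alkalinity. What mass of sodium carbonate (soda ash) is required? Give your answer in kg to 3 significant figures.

(a) 34.5 kg; (b) 3.21 kg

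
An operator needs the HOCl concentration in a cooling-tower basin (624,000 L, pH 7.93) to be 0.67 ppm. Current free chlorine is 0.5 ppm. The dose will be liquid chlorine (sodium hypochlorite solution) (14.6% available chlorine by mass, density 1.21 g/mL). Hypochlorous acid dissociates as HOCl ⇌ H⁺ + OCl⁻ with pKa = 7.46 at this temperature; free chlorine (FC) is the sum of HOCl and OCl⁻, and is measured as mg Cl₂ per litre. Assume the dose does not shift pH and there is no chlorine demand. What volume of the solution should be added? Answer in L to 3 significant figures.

7.58 L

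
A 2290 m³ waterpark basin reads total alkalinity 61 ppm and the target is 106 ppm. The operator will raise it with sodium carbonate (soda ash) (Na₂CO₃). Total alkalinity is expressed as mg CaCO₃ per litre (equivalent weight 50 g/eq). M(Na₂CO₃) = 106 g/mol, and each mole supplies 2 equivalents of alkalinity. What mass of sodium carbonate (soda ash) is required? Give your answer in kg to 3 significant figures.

109 kg

Volume: 2290 m³ = 2,290,000 L.
Alkalinity to add: (106 − 61) = 45 mg/L as CaCO₃ × 2,290,000 L = 103,000 g as CaCO₃.
Equivalents: 103,000 g ÷ 50 g/eq = 2061 eq.
Each mole of Na₂CO₃ supplies 2 eq, so 2061 / 2 = 1030 mol.
Mass: 1030 mol × 106 g/mol = 109,200 g.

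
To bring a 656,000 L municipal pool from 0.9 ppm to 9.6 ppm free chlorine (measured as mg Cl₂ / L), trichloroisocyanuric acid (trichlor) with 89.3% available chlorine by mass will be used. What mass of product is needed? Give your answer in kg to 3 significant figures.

Chlorine deficit: 9.6 − 0.9 = 8.7 ppm = 8.7 mg/L as Cl₂.
Cl₂ equivalent needed: 8.7 mg/L × 656,000 L = 5,707,000 mg = 5707 g.
Product at 89.3% available chlorine: 5707 / 0.893 = 6391 g.

6.39 kg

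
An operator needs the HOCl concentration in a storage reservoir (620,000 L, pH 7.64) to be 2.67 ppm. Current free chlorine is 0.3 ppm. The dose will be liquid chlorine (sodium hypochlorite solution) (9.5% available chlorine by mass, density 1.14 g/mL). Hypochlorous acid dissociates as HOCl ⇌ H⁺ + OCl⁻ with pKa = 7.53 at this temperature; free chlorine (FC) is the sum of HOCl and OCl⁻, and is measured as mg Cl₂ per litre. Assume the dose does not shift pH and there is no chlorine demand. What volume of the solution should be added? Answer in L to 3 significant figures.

33.3 L

[OCl⁻]/[HOCl] = 10^(pH − pKa) = 10^(7.64 − 7.53) = 1.288; fraction as HOCl = 1/(1 + 1.288) = 0.437.
Free chlorine required for 2.67 ppm HOCl: 2.67 / 0.437 = 6.11 ppm.
FC to add: 6.11 − 0.3 = 5.81 mg/L as Cl₂.
Cl₂ equivalent: 5.81 mg/L × 620,000 L = 3602 g.
Product at 9.5% available Cl: 3602 / 0.095 = 37,920 g.
Volume: 37,920 g ÷ 1.14 g/mL = 33,260 mL.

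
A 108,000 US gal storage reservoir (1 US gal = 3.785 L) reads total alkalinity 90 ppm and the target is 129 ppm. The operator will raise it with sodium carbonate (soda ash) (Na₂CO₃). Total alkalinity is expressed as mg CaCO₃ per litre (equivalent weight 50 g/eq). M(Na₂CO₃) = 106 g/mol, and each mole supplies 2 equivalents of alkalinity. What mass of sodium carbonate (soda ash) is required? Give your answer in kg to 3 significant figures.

16.9 kg

Volume: 108,000 US gal × 3.785 L/gal = 408,780 L.
Alkalinity to add: (129 − 90) = 39 mg/L as CaCO₃ × 408,780 L = 15,940 g as CaCO₃.
Equivalents: 15,940 g ÷ 50 g/eq = 318.8 eq.
Each mole of Na₂CO₃ supplies 2 eq, so 318.8 / 2 = 159.4 mol.
Mass: 159.4 mol × 106 g/mol = 16,900 g.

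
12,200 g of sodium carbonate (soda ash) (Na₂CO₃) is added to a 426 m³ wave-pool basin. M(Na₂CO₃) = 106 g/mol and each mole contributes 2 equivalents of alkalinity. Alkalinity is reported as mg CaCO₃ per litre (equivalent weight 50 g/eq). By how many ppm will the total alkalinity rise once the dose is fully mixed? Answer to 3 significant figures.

27.0 ppm

Volume: 426 m³ = 426,000 L.
Moles of Na₂CO₃: 12,200 g ÷ 106 g/mol = 115.1 mol → 230.2 eq of alkalinity.
As CaCO₃: 230.2 eq × 50 g/eq = 11,510 g.
Rise: 11,510 g / 426,000 L × 1000 = 27.02 mg/L.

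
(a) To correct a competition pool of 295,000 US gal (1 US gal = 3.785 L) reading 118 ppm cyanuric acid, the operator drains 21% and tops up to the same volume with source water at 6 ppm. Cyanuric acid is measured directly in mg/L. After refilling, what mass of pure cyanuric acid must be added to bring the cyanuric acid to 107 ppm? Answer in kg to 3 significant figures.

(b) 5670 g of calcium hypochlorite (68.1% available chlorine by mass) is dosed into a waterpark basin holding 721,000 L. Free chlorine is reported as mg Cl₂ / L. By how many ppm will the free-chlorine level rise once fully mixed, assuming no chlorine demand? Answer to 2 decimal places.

(a) 14.0 kg; (b) 5.36 ppm

(a) Volume: 295,000 US gal × 3.785 L/gal = 1,116,575 L.
(a) After draining 21% and refilling: 118 × 0.79 + 6 × 0.21 = 94.48 ppm.
(a) Deficit to target: 107 − 94.48 = 12.52 mg/L.
(a) Mass: 12.52 mg/L × 1,116,575 L = 13,980 g cyanuric acid.

(b) Available chlorine delivered: 5670 g × 0.681 = 3861 g as Cl₂.
(b) Concentration rise: 3861 g / 721,000 L = 5.355 mg/L = 5.36 ppm.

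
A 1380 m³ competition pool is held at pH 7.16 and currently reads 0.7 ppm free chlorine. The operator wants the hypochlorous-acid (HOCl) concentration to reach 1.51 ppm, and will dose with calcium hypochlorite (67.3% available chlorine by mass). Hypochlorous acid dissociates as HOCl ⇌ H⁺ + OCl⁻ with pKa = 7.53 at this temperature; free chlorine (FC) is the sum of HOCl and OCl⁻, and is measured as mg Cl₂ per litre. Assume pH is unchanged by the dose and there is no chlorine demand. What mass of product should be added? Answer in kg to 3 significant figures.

Volume: 1380 m³ = 1,380,000 L.
[OCl⁻]/[HOCl] = 10^(pH − pKa) = 10^(7.16 − 7.53) = 0.4266; fraction as HOCl = 1/(1 + 0.4266) = 0.701.
Free chlorine required for 1.51 ppm HOCl: 1.51 / 0.701 = 2.154 ppm.
FC to add: 2.154 − 0.7 = 1.454 mg/L as Cl₂.
Cl₂ equivalent: 1.454 mg/L × 1,380,000 L = 2007 g.
Product at 67.3% available Cl: 2007 / 0.673 = 2982 g.

2.98 kg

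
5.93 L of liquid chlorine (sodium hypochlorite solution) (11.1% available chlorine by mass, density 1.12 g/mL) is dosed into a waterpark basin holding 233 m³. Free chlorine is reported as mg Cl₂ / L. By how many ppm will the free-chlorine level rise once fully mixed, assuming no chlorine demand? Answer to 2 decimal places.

Volume: 233 m³ = 233,000 L.
Mass of solution: 5.93 L × 1000 mL/L × 1.12 g/mL = 6642 g.
Available chlorine delivered: 6642 g × 0.111 = 737.2 g as Cl₂.
Concentration rise: 737.2 g / 233,000 L = 3.164 mg/L = 3.16 ppm.

3.16 ppm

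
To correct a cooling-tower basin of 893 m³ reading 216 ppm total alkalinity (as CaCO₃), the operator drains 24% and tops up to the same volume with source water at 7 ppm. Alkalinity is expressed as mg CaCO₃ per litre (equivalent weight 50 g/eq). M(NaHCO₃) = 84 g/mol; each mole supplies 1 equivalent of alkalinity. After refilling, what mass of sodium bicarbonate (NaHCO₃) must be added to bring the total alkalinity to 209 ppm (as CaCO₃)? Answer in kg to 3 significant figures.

64.8 kg

Volume: 893 m³ = 893,000 L.
After draining 24% and refilling: 216 × 0.76 + 7 × 0.24 = 165.84 ppm.
Deficit to target: 209 − 165.84 = 43.16 mg/L.
As CaCO₃: 43.16 mg/L × 893,000 L = 38,540 g; ÷ 50 g/eq ÷ 1 = 770.8 mol NaHCO₃.
Mass: 770.8 × 84 = 64,750 g.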